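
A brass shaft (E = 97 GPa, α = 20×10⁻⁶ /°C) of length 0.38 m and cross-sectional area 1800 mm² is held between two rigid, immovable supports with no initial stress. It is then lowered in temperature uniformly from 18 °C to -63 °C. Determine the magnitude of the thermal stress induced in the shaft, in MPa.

With length fixed, the mechanical strain must cancel the thermal strain αΔT = 20×10⁻⁶ × 81 = 1620×10⁻⁶.
Hence σ = E·αΔT = 97×10³ × 1620×10⁻⁶ = 157.1 MPa, tensile.

σ ≈ 157 MPa (tensile)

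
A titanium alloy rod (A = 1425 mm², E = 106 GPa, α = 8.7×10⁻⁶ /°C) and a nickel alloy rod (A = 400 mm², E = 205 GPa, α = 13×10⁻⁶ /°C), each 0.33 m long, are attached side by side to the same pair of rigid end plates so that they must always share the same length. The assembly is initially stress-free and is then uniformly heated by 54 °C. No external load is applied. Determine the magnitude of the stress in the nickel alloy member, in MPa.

σ ≈ 30.9 MPa (compressive)

The nickel alloy has the larger α, so on heating it would change length more than the titanium alloy if both were free. The rigid plates force a common final length, so the nickel alloy is put into compression and the titanium alloy into tension, with equal and opposite forces P (no external load).
Setting the final lengths equal and cancelling L: (α₁ − α₂)ΔT = P/(A₁E₁) + P/(A₂E₂).
|α₁ − α₂|·ΔT = 4.3×10⁻⁶ × 54 = 0.0002322.
1/(A₁E₁) + 1/(A₂E₂) = 1/(1425×106×10³) + 1/(400×205×10³) = 1.882×10⁻⁸ N⁻¹.
P = 0.0002322 / 1.882×10⁻⁸ = 12340 N = 12.34 kN.
σ_{nickel alloy} = P/A₂ = 12340/400 = 30.85 MPa, compressive.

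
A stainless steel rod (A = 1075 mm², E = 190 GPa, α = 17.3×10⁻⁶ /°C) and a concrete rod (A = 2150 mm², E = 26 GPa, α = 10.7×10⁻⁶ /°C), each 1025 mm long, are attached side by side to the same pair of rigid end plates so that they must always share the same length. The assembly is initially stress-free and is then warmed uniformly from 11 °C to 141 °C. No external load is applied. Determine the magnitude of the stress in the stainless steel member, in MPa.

Both members must finish at the same length. With the larger α, the stainless steel tends to over-expand; the plates restrain it, putting the stainless steel in compression and the concrete in tension. With no external load the two internal forces are equal and opposite, magnitude P.
Compatibility of the two members (thermal + elastic change equal): (α₁ − α₂)ΔT = P·[1/(A₁E₁) + 1/(A₂E₂)].
|α₁ − α₂|·ΔT = 6.6×10⁻⁶ × 130 = 0.000858.
1/(A₁E₁) + 1/(A₂E₂) = 1/(1075×190×10³) + 1/(2150×26×10³) = 2.279×10⁻⁸ N⁻¹.
P = 0.000858 / 2.279×10⁻⁸ = 37660 N = 37.66 kN.
σ_{stainless steel} = P/A₁ = 37660/1075 = 35.03 MPa, compressive.

σ ≈ 35 MPa (compressive)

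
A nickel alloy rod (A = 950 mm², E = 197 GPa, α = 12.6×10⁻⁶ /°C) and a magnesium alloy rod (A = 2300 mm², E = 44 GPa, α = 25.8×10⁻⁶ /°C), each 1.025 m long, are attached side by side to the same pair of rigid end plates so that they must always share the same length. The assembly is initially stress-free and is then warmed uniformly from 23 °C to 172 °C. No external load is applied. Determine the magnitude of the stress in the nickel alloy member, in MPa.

σ ≈ 136 MPa (tensile)

Equilibrium of a rigid end plate with no external load gives equal and opposite internal forces ±P in the two members. Since α_{magnesium alloy} > α_{nickel alloy}, heating drives the magnesium alloy into compression and the nickel alloy into tension.
Compatibility of the two members (thermal + elastic change equal): (α₁ − α₂)ΔT = P·[1/(A₁E₁) + 1/(A₂E₂)].
|α₁ − α₂|·ΔT = 13.2×10⁻⁶ × 149 = 0.001967.
1/(A₁E₁) + 1/(A₂E₂) = 1/(950×197×10³) + 1/(2300×44×10³) = 1.522×10⁻⁸ N⁻¹.
So P = 0.001967 / 1.522×10⁻⁸ = 129.2 kN.
σ_{nickel alloy} = P/A₁ = 129200/950 = 136 MPa, tensile.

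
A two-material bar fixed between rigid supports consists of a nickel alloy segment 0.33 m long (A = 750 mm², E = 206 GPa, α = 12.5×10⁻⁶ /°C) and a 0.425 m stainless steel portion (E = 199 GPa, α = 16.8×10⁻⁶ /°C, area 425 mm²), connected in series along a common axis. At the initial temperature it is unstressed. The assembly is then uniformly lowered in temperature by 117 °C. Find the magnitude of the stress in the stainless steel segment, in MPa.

σ ≈ 433 MPa (tensile)

Free thermal contraction of the whole bar: Σ αᵢΔT Lᵢ = 12.5×10⁻⁶×117×330 + 16.8×10⁻⁶×117×425 = 1.318 mm.
The rigid supports impose zero overall length change; the single axial force P common to all segments must satisfy P Σ Lᵢ/(AᵢEᵢ) = δ_free.
Σ Lᵢ/(AᵢEᵢ) = 330/(750×206×10³) + 425/(425×199×10³) = 7.161×10⁻⁶ mm/N.
Hence P = δ_free / Σ(L/AE) = 1.318/7.161×10⁻⁶ = 184.1 kN (tensile).
σ_{stainless steel} = P / A = 184100 / 425 = 433.1 MPa.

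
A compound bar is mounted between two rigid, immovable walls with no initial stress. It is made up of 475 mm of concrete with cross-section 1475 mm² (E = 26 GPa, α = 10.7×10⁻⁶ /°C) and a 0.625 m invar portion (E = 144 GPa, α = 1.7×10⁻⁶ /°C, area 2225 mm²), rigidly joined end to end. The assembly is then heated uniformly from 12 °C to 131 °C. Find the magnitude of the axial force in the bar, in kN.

Free thermal expansion of the whole bar: Σ αᵢΔT Lᵢ = 10.7×10⁻⁶×119×475 + 1.7×10⁻⁶×119×625 = 0.7313 mm.
Since the ends are fixed, an axial force P builds up, equal in every segment, with P · Σ Lᵢ/(AᵢEᵢ) = δ_free.
Σ Lᵢ/(AᵢEᵢ) = 475/(1475×26×10³) + 625/(2225×144×10³) = 1.434×10⁻⁵ mm/N.
P = 0.7313 / 1.434×10⁻⁵ = 51010 N = 51.01 kN, compressive.

P ≈ 51 kN (compressive)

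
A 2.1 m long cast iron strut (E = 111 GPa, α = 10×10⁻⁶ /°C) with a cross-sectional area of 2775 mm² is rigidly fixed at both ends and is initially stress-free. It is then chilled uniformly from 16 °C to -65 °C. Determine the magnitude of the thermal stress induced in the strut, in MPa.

σ ≈ 89.9 MPa (tensile)

The supports are rigid, so the total axial strain is zero. The restrained thermal strain is ε = αΔT = 10×10⁻⁶ × 81 = 810×10⁻⁶.
Hence σ = E·αΔT = 111×10³ × 810×10⁻⁶ = 89.91 MPa, tensile.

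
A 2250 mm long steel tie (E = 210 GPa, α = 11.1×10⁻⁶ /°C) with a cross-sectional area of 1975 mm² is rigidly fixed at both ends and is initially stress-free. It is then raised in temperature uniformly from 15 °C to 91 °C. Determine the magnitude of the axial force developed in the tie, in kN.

Full restraint means ε = 0, so the stress is σ = EαΔT = 210×10³ × 11.1×10⁻⁶ × 76 = 177.2 MPa.
P = AEαΔT = 1975 × 210×10³ × 11.1×10⁻⁶ × 76 = 349.9 kN (compressive).

P ≈ 350 kN (compressive)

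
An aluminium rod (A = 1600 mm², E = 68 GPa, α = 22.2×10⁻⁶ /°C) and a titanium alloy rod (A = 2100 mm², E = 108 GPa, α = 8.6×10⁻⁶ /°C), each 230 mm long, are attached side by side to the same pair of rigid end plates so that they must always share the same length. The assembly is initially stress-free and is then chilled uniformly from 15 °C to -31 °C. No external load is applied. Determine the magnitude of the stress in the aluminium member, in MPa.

The aluminium has the larger α, so on cooling it would change length more than the titanium alloy if both were free. The rigid plates force a common final length, so the aluminium is put into tension and the titanium alloy into compression, with equal and opposite forces P (no external load).
Equating the net (thermal + elastic) strains gives |α₁ − α₂|·ΔT = P·[1/(A₁E₁) + 1/(A₂E₂)].
|α₁ − α₂|·ΔT = 13.6×10⁻⁶ × 46 = 0.0006256.
1/(A₁E₁) + 1/(A₂E₂) = 1/(1600×68×10³) + 1/(2100×108×10³) = 1.36×10⁻⁸ N⁻¹.
P = 0.0006256 / 1.36×10⁻⁸ = 46000 N = 46 kN.
σ_{aluminium} = P/A₁ = 46000/1600 = 28.75 MPa, tensile.

σ ≈ 28.7 MPa (tensile)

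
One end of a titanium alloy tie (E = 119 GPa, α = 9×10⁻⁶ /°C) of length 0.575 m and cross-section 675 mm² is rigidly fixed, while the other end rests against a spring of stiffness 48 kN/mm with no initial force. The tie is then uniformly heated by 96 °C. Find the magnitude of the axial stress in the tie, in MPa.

The unrestrained thermal change is αΔT L = 9×10⁻⁶ × 96 × 575 = 0.4968 mm.
With a force P in the spring, the elastic change of the tie is PL/(AE) and that of the spring is P/k; compatibility requires their sum to equal δ_free.
So P = δ_free / [L/(AE) + 1/k] = 0.4968 / [ 575/(675×119×10³) + 1/(48×10³) ].
P = 0.4968 / 2.799×10⁻⁵ = 17750 N.
σ = P/A = 17750/675 = 26.29 MPa.

σ ≈ 26.3 MPa (compressive)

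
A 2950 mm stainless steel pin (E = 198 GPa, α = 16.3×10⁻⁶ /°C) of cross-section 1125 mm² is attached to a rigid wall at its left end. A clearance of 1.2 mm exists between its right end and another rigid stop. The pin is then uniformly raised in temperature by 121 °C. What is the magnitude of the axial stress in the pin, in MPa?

If the wall were absent the pin would grow by αΔT L = 16.3×10⁻⁶ × 121 × 2950 = 5.818 mm.
After closing the 1.2 mm clearance, 5.818 − 1.2 = 4.618 mm of expansion remains to be suppressed by the wall.
Compatibility: PL/(AE) = 4.618 mm, so σ = P/A = E × (4.618/2950) = 310 MPa.

σ ≈ 310 MPa (compressive)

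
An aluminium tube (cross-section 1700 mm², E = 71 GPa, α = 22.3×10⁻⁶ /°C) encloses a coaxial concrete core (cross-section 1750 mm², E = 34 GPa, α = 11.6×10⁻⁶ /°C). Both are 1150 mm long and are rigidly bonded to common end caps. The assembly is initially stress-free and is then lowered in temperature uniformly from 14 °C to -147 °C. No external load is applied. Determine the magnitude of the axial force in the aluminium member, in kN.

The aluminium has the larger α, so on cooling it would change length more than the concrete if both were free. The rigid plates force a common final length, so the aluminium is put into tension and the concrete into compression, with equal and opposite forces P (no external load).
Compatibility of the two members (thermal + elastic change equal): (α₁ − α₂)ΔT = P·[1/(A₁E₁) + 1/(A₂E₂)].
|α₁ − α₂|·ΔT = 10.7×10⁻⁶ × 161 = 0.001723.
1/(A₁E₁) + 1/(A₂E₂) = 1/(1700×71×10³) + 1/(1750×34×10³) = 2.509×10⁻⁸ N⁻¹.
P = 0.001723 / 2.509×10⁻⁸ = 68660 N = 68.66 kN.

P ≈ 68.7 kN (tensile in the aluminium)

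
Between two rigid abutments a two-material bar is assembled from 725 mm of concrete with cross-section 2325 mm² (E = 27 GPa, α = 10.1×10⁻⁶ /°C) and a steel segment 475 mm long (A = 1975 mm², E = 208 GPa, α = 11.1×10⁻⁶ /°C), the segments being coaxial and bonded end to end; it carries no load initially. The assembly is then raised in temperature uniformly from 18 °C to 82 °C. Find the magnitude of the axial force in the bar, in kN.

P ≈ 63.4 kN (compressive)

If the supports were absent, the total length change would be Σ αᵢΔT Lᵢ = 10.1×10⁻⁶×64×725 + 11.1×10⁻⁶×64×475 = 0.8061 mm.
The rigid supports impose zero overall length change; the single axial force P common to all segments must satisfy P Σ Lᵢ/(AᵢEᵢ) = δ_free.
Σ Lᵢ/(AᵢEᵢ) = 725/(2325×27×10³) + 475/(1975×208×10³) = 1.271×10⁻⁵ mm/N.
So P = 0.8061 / 1.271×10⁻⁵ = 63.44 kN, compressive.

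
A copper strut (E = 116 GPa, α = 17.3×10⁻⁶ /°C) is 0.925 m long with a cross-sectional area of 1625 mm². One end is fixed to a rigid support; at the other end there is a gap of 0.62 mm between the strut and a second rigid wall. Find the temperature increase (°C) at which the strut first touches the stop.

ΔT ≈ 38.7 °C

The gap closes when αΔT L = 0.62 mm, since the strut is still unstressed at that instant.
So ΔT = g/(αL) = 0.62/(17.3×10⁻⁶ × 925) = 38.74 °C.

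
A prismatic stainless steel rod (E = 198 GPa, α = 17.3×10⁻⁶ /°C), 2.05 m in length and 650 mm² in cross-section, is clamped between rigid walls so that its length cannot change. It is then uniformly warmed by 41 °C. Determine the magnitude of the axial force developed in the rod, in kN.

Full restraint means ε = 0, so the stress is σ = EαΔT = 198×10³ × 17.3×10⁻⁶ × 41 = 140.4 MPa.
Axial force P = σA = 140.4 × 650 = 91290 N = 91.29 kN, compressive.

P ≈ 91.3 kN (compressive)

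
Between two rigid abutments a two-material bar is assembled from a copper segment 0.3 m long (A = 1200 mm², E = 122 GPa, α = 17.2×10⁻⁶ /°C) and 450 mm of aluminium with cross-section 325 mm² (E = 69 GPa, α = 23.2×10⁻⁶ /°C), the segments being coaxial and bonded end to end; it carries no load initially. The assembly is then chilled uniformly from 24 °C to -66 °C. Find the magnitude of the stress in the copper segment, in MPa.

Free thermal contraction of the whole bar: Σ αᵢΔT Lᵢ = 17.2×10⁻⁶×90×300 + 23.2×10⁻⁶×90×450 = 1.404 mm.
The rigid supports impose zero overall length change; the single axial force P common to all segments must satisfy P Σ Lᵢ/(AᵢEᵢ) = δ_free.
Σ Lᵢ/(AᵢEᵢ) = 300/(1200×122×10³) + 450/(325×69×10³) = 2.212×10⁻⁵ mm/N.
Hence P = δ_free / Σ(L/AE) = 1.404/2.212×10⁻⁵ = 63.48 kN (tensile).
σ_{copper} = P / A = 63480 / 1200 = 52.9 MPa.

σ ≈ 52.9 MPa (tensile)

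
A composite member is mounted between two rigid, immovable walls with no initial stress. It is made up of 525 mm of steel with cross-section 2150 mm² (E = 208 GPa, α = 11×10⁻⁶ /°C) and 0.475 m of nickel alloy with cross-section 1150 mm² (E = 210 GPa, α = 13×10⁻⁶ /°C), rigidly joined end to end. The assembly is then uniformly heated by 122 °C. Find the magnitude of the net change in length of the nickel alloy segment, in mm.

If the supports were absent, the total length change would be Σ αᵢΔT Lᵢ = 11×10⁻⁶×122×525 + 13×10⁻⁶×122×475 = 1.458 mm.
The rigid supports impose zero overall length change; the single axial force P common to all segments must satisfy P Σ Lᵢ/(AᵢEᵢ) = δ_free.
Σ Lᵢ/(AᵢEᵢ) = 525/(2150×208×10³) + 475/(1150×210×10³) = 3.141×10⁻⁶ mm/N.
So P = 1.458 / 3.141×10⁻⁶ = 464.2 kN, compressive.
For the nickel alloy segment, free thermal change = 13×10⁻⁶×122×475 = 0.7533 mm and elastic change from P = 464200×475/(1150×210×10³) = 0.913 mm; these oppose, so the net change is 0.16 mm (segment shortens).

|ΔL| ≈ 0.16 mm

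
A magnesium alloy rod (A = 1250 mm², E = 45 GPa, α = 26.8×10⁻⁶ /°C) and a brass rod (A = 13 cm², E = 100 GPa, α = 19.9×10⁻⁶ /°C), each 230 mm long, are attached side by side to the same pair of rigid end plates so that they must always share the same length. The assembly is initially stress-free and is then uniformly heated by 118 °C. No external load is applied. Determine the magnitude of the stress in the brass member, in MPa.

σ ≈ 24.6 MPa (tensile)

The magnesium alloy has the larger α, so on heating it would change length more than the brass if both were free. The rigid plates force a common final length, so the magnesium alloy is put into compression and the brass into tension, with equal and opposite forces P (no external load).
Equating the net (thermal + elastic) strains gives |α₁ − α₂|·ΔT = P·[1/(A₁E₁) + 1/(A₂E₂)].
|α₁ − α₂|·ΔT = 6.9×10⁻⁶ × 118 = 0.0008142.
1/(A₁E₁) + 1/(A₂E₂) = 1/(1250×45×10³) + 1/(1300×100×10³) = 2.547×10⁻⁸ N⁻¹.
P = 0.0008142 / 2.547×10⁻⁸ = 31970 N = 31.97 kN.
σ_{brass} = P/A₂ = 31970/1300 = 24.59 MPa, tensile.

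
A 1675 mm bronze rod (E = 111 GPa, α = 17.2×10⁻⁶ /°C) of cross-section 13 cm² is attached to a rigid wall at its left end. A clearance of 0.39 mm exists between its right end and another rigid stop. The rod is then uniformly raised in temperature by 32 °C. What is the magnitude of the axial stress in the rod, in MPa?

If the wall were absent the rod would grow by αΔT L = 17.2×10⁻⁶ × 32 × 1675 = 0.9219 mm.
The gap closes (δ_free > 0.39 mm) and the wall then resists a further 0.9219 − 0.39 = 0.5319 mm of expansion.
So σ = E(δ_free − g)/L = 111×10³ × 0.5319/1675 = 35.25 MPa.

σ ≈ 35.2 MPa (compressive)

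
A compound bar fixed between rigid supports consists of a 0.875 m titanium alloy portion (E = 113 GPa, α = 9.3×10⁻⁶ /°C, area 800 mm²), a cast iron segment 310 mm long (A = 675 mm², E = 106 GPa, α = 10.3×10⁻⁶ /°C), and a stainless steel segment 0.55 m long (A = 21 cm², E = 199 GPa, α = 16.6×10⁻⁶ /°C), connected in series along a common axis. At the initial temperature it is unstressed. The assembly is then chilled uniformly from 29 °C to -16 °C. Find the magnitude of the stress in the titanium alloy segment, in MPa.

σ ≈ 75.1 MPa (tensile)

With the walls removed the bar would change length by δ_free = Σ αᵢΔT Lᵢ = 9.3×10⁻⁶×45×875 + 10.3×10⁻⁶×45×310 + 16.6×10⁻⁶×45×550 = 0.9207 mm.
Since the ends are fixed, an axial force P builds up, equal in every segment, with P · Σ Lᵢ/(AᵢEᵢ) = δ_free.
Σ Lᵢ/(AᵢEᵢ) = 875/(800×113×10³) + 310/(675×106×10³) + 550/(2100×199×10³) = 1.533×10⁻⁵ mm/N.
So P = 0.9207 / 1.533×10⁻⁵ = 60.07 kN, tensile.
σ_{titanium alloy} = P / A = 60070 / 800 = 75.09 MPa.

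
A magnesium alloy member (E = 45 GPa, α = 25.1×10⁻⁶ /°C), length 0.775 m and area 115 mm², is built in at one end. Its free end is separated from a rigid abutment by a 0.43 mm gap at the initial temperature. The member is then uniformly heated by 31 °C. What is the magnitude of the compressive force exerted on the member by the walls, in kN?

Unrestrained expansion: δ_free = αΔT L = 25.1×10⁻⁶ × 31 × 775 = 0.603 mm.
This exceeds the 0.43 mm gap, so the wall pushes back. The portion of expansion that must be recovered elastically is δ_free − gap = 0.603 − 0.43 = 0.173 mm.
So σ = E(δ_free − g)/L = 45×10³ × 0.173/775 = 10.05 MPa.
Force on the wall = σA = 10.05 × 115 mm² = 1.155 kN.

P ≈ 1.16 kN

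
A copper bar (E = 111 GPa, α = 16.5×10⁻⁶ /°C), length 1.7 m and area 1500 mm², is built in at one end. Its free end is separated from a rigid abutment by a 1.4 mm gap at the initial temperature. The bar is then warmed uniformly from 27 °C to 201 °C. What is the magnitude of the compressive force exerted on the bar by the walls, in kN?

P ≈ 341 kN

Unrestrained expansion: δ_free = αΔT L = 16.5×10⁻⁶ × 174 × 1700 = 4.881 mm.
This exceeds the 1.4 mm gap, so the wall pushes back. The portion of expansion that must be recovered elastically is δ_free − gap = 4.881 − 1.4 = 3.481 mm.
Compatibility: PL/(AE) = 3.481 mm, so σ = P/A = E × (3.481/1700) = 227.3 MPa.
P = σA = 227.3 × 1500 = 340.9 kN.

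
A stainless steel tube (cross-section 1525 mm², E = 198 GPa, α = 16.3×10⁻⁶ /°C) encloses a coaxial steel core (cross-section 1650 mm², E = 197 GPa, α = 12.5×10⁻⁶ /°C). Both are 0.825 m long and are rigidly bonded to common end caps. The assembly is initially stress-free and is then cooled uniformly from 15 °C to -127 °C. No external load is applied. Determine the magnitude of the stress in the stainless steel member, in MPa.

The stainless steel has the larger α, so on cooling it would change length more than the steel if both were free. The rigid plates force a common final length, so the stainless steel is put into tension and the steel into compression, with equal and opposite forces P (no external load).
Setting the final lengths equal and cancelling L: (α₁ − α₂)ΔT = P/(A₁E₁) + P/(A₂E₂).
|α₁ − α₂|·ΔT = 3.8×10⁻⁶ × 142 = 0.0005396.
1/(A₁E₁) + 1/(A₂E₂) = 1/(1525×198×10³) + 1/(1650×197×10³) = 6.388×10⁻⁹ N⁻¹.
P = 0.0005396 / 6.388×10⁻⁹ = 84470 N = 84.47 kN.
σ_{stainless steel} = P/A₁ = 84470/1525 = 55.39 MPa, tensile.

σ ≈ 55.4 MPa (tensile)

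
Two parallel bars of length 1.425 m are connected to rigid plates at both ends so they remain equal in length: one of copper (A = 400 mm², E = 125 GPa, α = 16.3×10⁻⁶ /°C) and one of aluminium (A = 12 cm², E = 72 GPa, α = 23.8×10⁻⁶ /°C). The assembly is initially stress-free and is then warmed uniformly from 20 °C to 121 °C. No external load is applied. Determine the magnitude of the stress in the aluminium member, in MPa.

σ ≈ 20 MPa (compressive)

Equilibrium of a rigid end plate with no external load gives equal and opposite internal forces ±P in the two members. Since α_{aluminium} > α_{copper}, heating drives the aluminium into compression and the copper into tension.
Setting the final lengths equal and cancelling L: (α₁ − α₂)ΔT = P/(A₁E₁) + P/(A₂E₂).
|α₁ − α₂|·ΔT = 7.5×10⁻⁶ × 101 = 0.0007575.
1/(A₁E₁) + 1/(A₂E₂) = 1/(400×125×10³) + 1/(1200×72×10³) = 3.157×10⁻⁸ N⁻¹.
P = 0.0007575 / 3.157×10⁻⁸ = 23990 N = 23.99 kN.
σ_{aluminium} = P/A₂ = 23990/1200 = 19.99 MPa, compressive.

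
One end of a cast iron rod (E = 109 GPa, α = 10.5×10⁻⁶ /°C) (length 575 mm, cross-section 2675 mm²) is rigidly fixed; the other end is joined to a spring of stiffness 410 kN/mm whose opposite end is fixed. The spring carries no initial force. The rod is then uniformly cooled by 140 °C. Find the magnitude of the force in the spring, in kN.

P ≈ 192 kN

If the spring were absent the rod would shorten by αΔT L = 10.5×10⁻⁶ × 140 × 575 = 0.8452 mm.
Let P be the tensile force in the spring. The rod extends elastically by PL/(AE) and the spring stretches by P/k; together these equal δ_free.
P [ L/(AE) + 1/k ] = δ_free → P [ 575/(2675×109×10³) + 1/(410×10³) ] = 0.8452.
P = 0.8452 / 4.411×10⁻⁶ = 191600 N.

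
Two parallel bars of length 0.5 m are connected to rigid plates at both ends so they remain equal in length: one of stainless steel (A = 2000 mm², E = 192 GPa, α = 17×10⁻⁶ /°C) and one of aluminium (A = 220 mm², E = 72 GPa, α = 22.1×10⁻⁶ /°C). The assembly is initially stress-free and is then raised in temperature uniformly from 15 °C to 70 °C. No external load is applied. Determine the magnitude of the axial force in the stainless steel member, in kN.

P ≈ 4.27 kN (tensile in the stainless steel)

Both members must finish at the same length. With the larger α, the aluminium tends to over-expand; the plates restrain it, putting the aluminium in compression and the stainless steel in tension. With no external load the two internal forces are equal and opposite, magnitude P.
Setting the final lengths equal and cancelling L: (α₁ − α₂)ΔT = P/(A₁E₁) + P/(A₂E₂).
|α₁ − α₂|·ΔT = 5.1×10⁻⁶ × 55 = 0.0002805.
1/(A₁E₁) + 1/(A₂E₂) = 1/(2000×192×10³) + 1/(220×72×10³) = 6.574×10⁻⁸ N⁻¹.
P = 0.0002805 / 6.574×10⁻⁸ = 4267 N = 4.267 kN.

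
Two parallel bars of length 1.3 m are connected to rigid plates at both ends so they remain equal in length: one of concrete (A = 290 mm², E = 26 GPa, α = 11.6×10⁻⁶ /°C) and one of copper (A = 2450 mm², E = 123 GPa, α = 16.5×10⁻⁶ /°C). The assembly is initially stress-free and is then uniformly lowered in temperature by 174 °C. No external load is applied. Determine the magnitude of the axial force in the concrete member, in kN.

P ≈ 6.27 kN (compressive in the concrete)

The copper has the larger α, so on cooling it would change length more than the concrete if both were free. The rigid plates force a common final length, so the copper is put into tension and the concrete into compression, with equal and opposite forces P (no external load).
Setting the final lengths equal and cancelling L: (α₁ − α₂)ΔT = P/(A₁E₁) + P/(A₂E₂).
|α₁ − α₂|·ΔT = 4.9×10⁻⁶ × 174 = 0.0008526.
1/(A₁E₁) + 1/(A₂E₂) = 1/(290×26×10³) + 1/(2450×123×10³) = 1.359×10⁻⁷ N⁻¹.
P = 0.0008526 / 1.359×10⁻⁷ = 6272 N = 6.272 kN.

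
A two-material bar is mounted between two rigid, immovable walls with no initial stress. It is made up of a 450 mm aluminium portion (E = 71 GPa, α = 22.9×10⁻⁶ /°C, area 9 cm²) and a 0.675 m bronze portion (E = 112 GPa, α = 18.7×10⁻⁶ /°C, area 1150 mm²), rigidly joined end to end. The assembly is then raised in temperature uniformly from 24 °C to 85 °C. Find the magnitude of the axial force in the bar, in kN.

If the supports were absent, the total length change would be Σ αᵢΔT Lᵢ = 22.9×10⁻⁶×61×450 + 18.7×10⁻⁶×61×675 = 1.399 mm.
The walls prevent any net length change, so an axial force P (same in every segment) develops. Compatibility: P · Σ Lᵢ/(AᵢEᵢ) = δ_free.
The series flexibility is Σ Lᵢ/(AᵢEᵢ) = 450/(900×71×10³) + 675/(1150×112×10³) = 1.228×10⁻⁵ mm/N.
Hence P = δ_free / Σ(L/AE) = 1.399/1.228×10⁻⁵ = 113.9 kN (compressive).

P ≈ 114 kN (compressive)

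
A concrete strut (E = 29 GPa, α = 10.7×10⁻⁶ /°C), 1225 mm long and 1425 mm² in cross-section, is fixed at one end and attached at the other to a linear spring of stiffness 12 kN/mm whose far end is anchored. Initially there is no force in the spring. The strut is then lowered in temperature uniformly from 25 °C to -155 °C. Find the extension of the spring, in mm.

δ ≈ 1.74 mm

If the spring were absent the strut would shorten by αΔT L = 10.7×10⁻⁶ × 180 × 1225 = 2.359 mm.
With a force P in the spring, the elastic change of the strut is PL/(AE) and that of the spring is P/k; compatibility requires their sum to equal δ_free.
P [ L/(AE) + 1/k ] = δ_free → P [ 1225/(1425×29×10³) + 1/(12×10³) ] = 2.359.
P = 2.359 / 0.000113 = 20880 N.
Spring extension = P/k = 20880/(12×10³) = 1.74 mm.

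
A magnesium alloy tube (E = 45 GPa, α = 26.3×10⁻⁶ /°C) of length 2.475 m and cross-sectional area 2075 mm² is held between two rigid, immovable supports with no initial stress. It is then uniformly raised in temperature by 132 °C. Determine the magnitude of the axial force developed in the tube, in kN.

P ≈ 324 kN (compressive)

The ends cannot move, so σ = EαΔT = 45×10³ × 26.3×10⁻⁶ × 132 = 156.2 MPa.
Then P = σA = 156.2 × 2075 mm² = 324.2 kN, compressive.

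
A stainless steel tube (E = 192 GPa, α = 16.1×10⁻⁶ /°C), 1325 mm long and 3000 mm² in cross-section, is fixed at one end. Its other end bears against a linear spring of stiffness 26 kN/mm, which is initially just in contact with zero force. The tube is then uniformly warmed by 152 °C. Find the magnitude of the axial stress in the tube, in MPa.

Free thermal expansion: δ_free = αΔT L = 16.1×10⁻⁶ × 152 × 1325 = 3.243 mm.
Let P be the compressive force at the spring. The tube shortens elastically by PL/(AE) and the spring compresses by P/k; together these equal δ_free.
P [ L/(AE) + 1/k ] = δ_free → P [ 1325/(3000×192×10³) + 1/(26×10³) ] = 3.243.
P = 3.243 / 4.076×10⁻⁵ = 79550 N.
σ = P/A = 79550/3000 = 26.52 MPa.

σ ≈ 26.5 MPa (compressive)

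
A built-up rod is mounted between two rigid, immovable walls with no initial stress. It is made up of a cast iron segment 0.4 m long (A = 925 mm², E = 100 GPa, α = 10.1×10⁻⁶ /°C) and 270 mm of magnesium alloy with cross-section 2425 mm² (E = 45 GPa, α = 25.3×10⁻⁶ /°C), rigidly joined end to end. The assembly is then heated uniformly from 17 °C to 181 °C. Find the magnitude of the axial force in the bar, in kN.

P ≈ 262 kN (compressive)

Free thermal expansion of the whole bar: Σ αᵢΔT Lᵢ = 10.1×10⁻⁶×164×400 + 25.3×10⁻⁶×164×270 = 1.783 mm.
The rigid supports impose zero overall length change; the single axial force P common to all segments must satisfy P Σ Lᵢ/(AᵢEᵢ) = δ_free.
The series flexibility is Σ Lᵢ/(AᵢEᵢ) = 400/(925×100×10³) + 270/(2425×45×10³) = 6.799×10⁻⁶ mm/N.
So P = 1.783 / 6.799×10⁻⁶ = 262.2 kN, compressive.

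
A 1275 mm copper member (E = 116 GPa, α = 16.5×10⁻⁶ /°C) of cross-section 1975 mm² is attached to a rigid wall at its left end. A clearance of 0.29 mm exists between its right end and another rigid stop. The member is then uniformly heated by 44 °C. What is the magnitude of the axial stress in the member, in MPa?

If the wall were absent the member would grow by αΔT L = 16.5×10⁻⁶ × 44 × 1275 = 0.9256 mm.
After closing the 0.29 mm clearance, 0.9256 − 0.29 = 0.6356 mm of expansion remains to be suppressed by the wall.
That suppressed elongation corresponds to σ = E·Δ/L = 116×10³ × 0.6356/1275 = 57.83 MPa.

σ ≈ 57.8 MPa (compressive)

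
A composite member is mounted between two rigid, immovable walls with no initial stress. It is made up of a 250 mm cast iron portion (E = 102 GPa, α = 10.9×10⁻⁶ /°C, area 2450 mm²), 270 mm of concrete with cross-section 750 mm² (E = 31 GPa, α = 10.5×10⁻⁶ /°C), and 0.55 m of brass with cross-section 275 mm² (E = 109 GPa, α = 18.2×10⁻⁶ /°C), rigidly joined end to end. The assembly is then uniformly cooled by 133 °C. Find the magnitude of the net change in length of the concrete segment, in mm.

|ΔL| ≈ 0.4 mm

With the walls removed the bar would change length by δ_free = Σ αᵢΔT Lᵢ = 10.9×10⁻⁶×133×250 + 10.5×10⁻⁶×133×270 + 18.2×10⁻⁶×133×550 = 2.071 mm.
The rigid supports impose zero overall length change; the single axial force P common to all segments must satisfy P Σ Lᵢ/(AᵢEᵢ) = δ_free.
The series flexibility is Σ Lᵢ/(AᵢEᵢ) = 250/(2450×102×10³) + 270/(750×31×10³) + 550/(275×109×10³) = 3.096×10⁻⁵ mm/N.
P = 2.071 / 3.096×10⁻⁵ = 66880 N = 66.88 kN, tensile.
For the concrete segment, free thermal change = 10.5×10⁻⁶×133×270 = 0.3771 mm and elastic change from P = 66880×270/(750×31×10³) = 0.7767 mm; these oppose, so the net change is 0.4 mm (segment lengthens).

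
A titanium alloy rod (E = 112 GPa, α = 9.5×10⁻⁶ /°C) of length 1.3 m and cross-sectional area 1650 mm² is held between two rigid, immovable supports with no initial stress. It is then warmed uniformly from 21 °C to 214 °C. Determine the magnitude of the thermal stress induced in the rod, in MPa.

σ ≈ 205 MPa (compressive)

Because both ends are immovable the net strain is zero, and the suppressed thermal strain is αΔT = 9.5×10⁻⁶ × 193 = 1833.5×10⁻⁶.
σ = EαΔT = 112×10³ × 9.5×10⁻⁶ × 193 = 205.4 MPa (compressive; the rod is trying to expand).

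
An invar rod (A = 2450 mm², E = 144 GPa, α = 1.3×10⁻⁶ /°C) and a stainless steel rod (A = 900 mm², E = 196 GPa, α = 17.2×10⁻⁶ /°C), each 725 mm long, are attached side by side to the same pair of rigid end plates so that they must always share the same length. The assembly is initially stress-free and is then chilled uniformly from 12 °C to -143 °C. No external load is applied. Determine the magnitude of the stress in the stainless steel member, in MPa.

Both members must finish at the same length. With the larger α, the stainless steel tends to over-contract; the plates restrain it, putting the stainless steel in tension and the invar in compression. With no external load the two internal forces are equal and opposite, magnitude P.
Setting the final lengths equal and cancelling L: (α₁ − α₂)ΔT = P/(A₁E₁) + P/(A₂E₂).
|α₁ − α₂|·ΔT = 15.9×10⁻⁶ × 155 = 0.002464.
1/(A₁E₁) + 1/(A₂E₂) = 1/(2450×144×10³) + 1/(900×196×10³) = 8.503×10⁻⁹ N⁻¹.
P = 0.002464 / 8.503×10⁻⁹ = 289800 N = 289.8 kN.
σ_{stainless steel} = P/A₂ = 289800/900 = 322 MPa, tensile.

σ ≈ 322 MPa (tensile)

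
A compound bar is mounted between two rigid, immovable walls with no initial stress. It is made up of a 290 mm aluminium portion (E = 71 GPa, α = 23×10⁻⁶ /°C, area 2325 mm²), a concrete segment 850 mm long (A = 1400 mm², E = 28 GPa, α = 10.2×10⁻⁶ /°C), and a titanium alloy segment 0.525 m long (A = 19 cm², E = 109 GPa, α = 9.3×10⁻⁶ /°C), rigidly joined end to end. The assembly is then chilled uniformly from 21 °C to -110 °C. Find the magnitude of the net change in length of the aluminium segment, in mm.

If the supports were absent, the total length change would be Σ αᵢΔT Lᵢ = 23×10⁻⁶×131×290 + 10.2×10⁻⁶×131×850 + 9.3×10⁻⁶×131×525 = 2.649 mm.
The walls prevent any net length change, so an axial force P (same in every segment) develops. Compatibility: P · Σ Lᵢ/(AᵢEᵢ) = δ_free.
The series flexibility is Σ Lᵢ/(AᵢEᵢ) = 290/(2325×71×10³) + 850/(1400×28×10³) + 525/(1900×109×10³) = 2.598×10⁻⁵ mm/N.
P = 2.649 / 2.598×10⁻⁵ = 102000 N = 102 kN, tensile.
For the aluminium segment, free thermal change = 23×10⁻⁶×131×290 = 0.8738 mm and elastic change from P = 102000×290/(2325×71×10³) = 0.1792 mm; these oppose, so the net change is 0.695 mm (segment shortens).

|ΔL| ≈ 0.695 mm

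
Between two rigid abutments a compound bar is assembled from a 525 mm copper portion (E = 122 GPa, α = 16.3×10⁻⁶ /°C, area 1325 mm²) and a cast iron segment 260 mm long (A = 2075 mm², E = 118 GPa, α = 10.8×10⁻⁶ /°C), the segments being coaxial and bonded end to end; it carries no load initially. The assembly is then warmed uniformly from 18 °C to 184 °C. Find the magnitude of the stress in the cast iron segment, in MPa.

σ ≈ 211 MPa (compressive)

Free thermal expansion of the whole bar: Σ αᵢΔT Lᵢ = 16.3×10⁻⁶×166×525 + 10.8×10⁻⁶×166×260 = 1.887 mm.
The walls prevent any net length change, so an axial force P (same in every segment) develops. Compatibility: P · Σ Lᵢ/(AᵢEᵢ) = δ_free.
Σ Lᵢ/(AᵢEᵢ) = 525/(1325×122×10³) + 260/(2075×118×10³) = 4.31×10⁻⁶ mm/N.
So P = 1.887 / 4.31×10⁻⁶ = 437.8 kN, compressive.
σ_{cast iron} = P / A = 437800 / 2075 = 211 MPa.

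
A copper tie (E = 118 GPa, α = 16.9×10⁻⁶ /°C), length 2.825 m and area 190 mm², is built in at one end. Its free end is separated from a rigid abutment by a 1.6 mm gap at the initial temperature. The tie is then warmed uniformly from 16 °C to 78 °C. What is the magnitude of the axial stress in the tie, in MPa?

If the wall were absent the tie would grow by αΔT L = 16.9×10⁻⁶ × 62 × 2825 = 2.96 mm.
The gap closes (δ_free > 1.6 mm) and the wall then resists a further 2.96 − 1.6 = 1.36 mm of expansion.
That suppressed elongation corresponds to σ = E·Δ/L = 118×10³ × 1.36/2825 = 56.81 MPa.

σ ≈ 56.8 MPa (compressive)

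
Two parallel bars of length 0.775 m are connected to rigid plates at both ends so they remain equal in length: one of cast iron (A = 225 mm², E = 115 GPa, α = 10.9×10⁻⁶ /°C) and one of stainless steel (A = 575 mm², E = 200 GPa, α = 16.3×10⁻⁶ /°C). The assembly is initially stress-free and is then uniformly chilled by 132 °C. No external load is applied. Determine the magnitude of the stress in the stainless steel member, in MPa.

The stainless steel has the larger α, so on cooling it would change length more than the cast iron if both were free. The rigid plates force a common final length, so the stainless steel is put into tension and the cast iron into compression, with equal and opposite forces P (no external load).
Equating the net (thermal + elastic) strains gives |α₁ − α₂|·ΔT = P·[1/(A₁E₁) + 1/(A₂E₂)].
|α₁ − α₂|·ΔT = 5.4×10⁻⁶ × 132 = 0.0007128.
1/(A₁E₁) + 1/(A₂E₂) = 1/(225×115×10³) + 1/(575×200×10³) = 4.734×10⁻⁸ N⁻¹.
So P = 0.0007128 / 4.734×10⁻⁸ = 15.06 kN.
σ_{stainless steel} = P/A₂ = 15060/575 = 26.18 MPa, tensile.

σ ≈ 26.2 MPa (tensile)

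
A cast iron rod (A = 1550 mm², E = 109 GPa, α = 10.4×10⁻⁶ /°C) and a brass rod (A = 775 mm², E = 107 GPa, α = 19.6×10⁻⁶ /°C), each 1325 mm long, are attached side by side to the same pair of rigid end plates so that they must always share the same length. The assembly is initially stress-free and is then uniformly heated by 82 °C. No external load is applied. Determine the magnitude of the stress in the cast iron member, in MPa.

Both members must finish at the same length. With the larger α, the brass tends to over-expand; the plates restrain it, putting the brass in compression and the cast iron in tension. With no external load the two internal forces are equal and opposite, magnitude P.
Compatibility of the two members (thermal + elastic change equal): (α₁ − α₂)ΔT = P·[1/(A₁E₁) + 1/(A₂E₂)].
|α₁ − α₂|·ΔT = 9.2×10⁻⁶ × 82 = 0.0007544.
1/(A₁E₁) + 1/(A₂E₂) = 1/(1550×109×10³) + 1/(775×107×10³) = 1.798×10⁻⁸ N⁻¹.
P = 0.0007544 / 1.798×10⁻⁸ = 41960 N = 41.96 kN.
σ_{cast iron} = P/A₁ = 41960/1550 = 27.07 MPa, tensile.

σ ≈ 27.1 MPa (tensile)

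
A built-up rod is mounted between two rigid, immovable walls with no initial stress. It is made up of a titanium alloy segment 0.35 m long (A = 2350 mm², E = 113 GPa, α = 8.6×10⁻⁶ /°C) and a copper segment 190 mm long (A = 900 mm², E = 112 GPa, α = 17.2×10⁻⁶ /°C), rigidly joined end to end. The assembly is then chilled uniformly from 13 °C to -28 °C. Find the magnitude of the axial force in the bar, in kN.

Free thermal contraction of the whole bar: Σ αᵢΔT Lᵢ = 8.6×10⁻⁶×41×350 + 17.2×10⁻⁶×41×190 = 0.2574 mm.
The walls prevent any net length change, so an axial force P (same in every segment) develops. Compatibility: P · Σ Lᵢ/(AᵢEᵢ) = δ_free.
Σ Lᵢ/(AᵢEᵢ) = 350/(2350×113×10³) + 190/(900×112×10³) = 3.203×10⁻⁶ mm/N.
Hence P = δ_free / Σ(L/AE) = 0.2574/3.203×10⁻⁶ = 80.36 kN (tensile).

P ≈ 80.4 kN (tensile)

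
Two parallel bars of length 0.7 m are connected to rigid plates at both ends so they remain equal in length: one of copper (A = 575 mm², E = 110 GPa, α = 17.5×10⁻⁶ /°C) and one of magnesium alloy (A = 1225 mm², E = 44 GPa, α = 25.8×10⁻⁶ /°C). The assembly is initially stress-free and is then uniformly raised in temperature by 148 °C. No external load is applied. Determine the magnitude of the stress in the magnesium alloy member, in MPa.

Both members must finish at the same length. With the larger α, the magnesium alloy tends to over-expand; the plates restrain it, putting the magnesium alloy in compression and the copper in tension. With no external load the two internal forces are equal and opposite, magnitude P.
Setting the final lengths equal and cancelling L: (α₁ − α₂)ΔT = P/(A₁E₁) + P/(A₂E₂).
|α₁ − α₂|·ΔT = 8.3×10⁻⁶ × 148 = 0.001228.
1/(A₁E₁) + 1/(A₂E₂) = 1/(575×110×10³) + 1/(1225×44×10³) = 3.436×10⁻⁸ N⁻¹.
P = 0.001228 / 3.436×10⁻⁸ = 35750 N = 35.75 kN.
σ_{magnesium alloy} = P/A₂ = 35750/1225 = 29.18 MPa, compressive.

σ ≈ 29.2 MPa (compressive)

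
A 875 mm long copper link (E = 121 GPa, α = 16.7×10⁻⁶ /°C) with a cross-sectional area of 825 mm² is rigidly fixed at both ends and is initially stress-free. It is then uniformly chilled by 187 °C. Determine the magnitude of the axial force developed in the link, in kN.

P ≈ 312 kN (tensile)

Full restraint means ε = 0, so the stress is σ = EαΔT = 121×10³ × 16.7×10⁻⁶ × 187 = 377.9 MPa.
Axial force P = σA = 377.9 × 825 = 311700 N = 311.7 kN, tensile.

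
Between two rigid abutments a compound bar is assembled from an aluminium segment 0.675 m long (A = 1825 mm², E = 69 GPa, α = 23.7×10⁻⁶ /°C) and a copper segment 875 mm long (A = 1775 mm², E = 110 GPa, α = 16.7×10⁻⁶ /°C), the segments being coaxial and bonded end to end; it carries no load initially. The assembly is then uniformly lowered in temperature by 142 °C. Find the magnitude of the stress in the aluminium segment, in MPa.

Free thermal contraction of the whole bar: Σ αᵢΔT Lᵢ = 23.7×10⁻⁶×142×675 + 16.7×10⁻⁶×142×875 = 4.347 mm.
The walls prevent any net length change, so an axial force P (same in every segment) develops. Compatibility: P · Σ Lᵢ/(AᵢEᵢ) = δ_free.
Σ Lᵢ/(AᵢEᵢ) = 675/(1825×69×10³) + 875/(1775×110×10³) = 9.842×10⁻⁶ mm/N.
P = 4.347 / 9.842×10⁻⁶ = 441700 N = 441.7 kN, tensile.
σ_{aluminium} = P / A = 441700 / 1825 = 242 MPa.

σ ≈ 242 MPa (tensile)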